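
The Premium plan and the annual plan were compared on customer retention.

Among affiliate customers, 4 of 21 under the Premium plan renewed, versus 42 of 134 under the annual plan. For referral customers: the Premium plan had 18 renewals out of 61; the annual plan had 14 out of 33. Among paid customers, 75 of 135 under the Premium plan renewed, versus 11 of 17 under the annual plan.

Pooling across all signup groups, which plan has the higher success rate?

Affiliate: the Premium plan 4/21 = 19.0%, the annual plan 42/134 = 31.3% → the annual plan
Referral: the Premium plan 18/61 = 29.5%, the annual plan 14/33 = 42.4% → the annual plan
Paid: the Premium plan 75/135 = 55.6%, the annual plan 11/17 = 64.7% → the annual plan
Overall: the Premium plan 97/217 = 44.7%, the annual plan 67/184 = 36.4% → the Premium plan
(The annual plan wins every signup group but the Premium plan wins overall — the annual plan's customers skew toward the low-rate affiliate group.)

the Premium plan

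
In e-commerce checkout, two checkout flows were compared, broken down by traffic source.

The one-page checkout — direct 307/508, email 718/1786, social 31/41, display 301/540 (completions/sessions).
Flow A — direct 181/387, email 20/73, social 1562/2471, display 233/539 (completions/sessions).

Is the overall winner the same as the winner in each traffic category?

No

Direct: the one-page checkout 307/508 = 60.4%, Flow A 181/387 = 46.8% → the one-page checkout
Email: the one-page checkout 718/1786 = 40.2%, Flow A 20/73 = 27.4% → the one-page checkout
Social: the one-page checkout 31/41 = 75.6%, Flow A 1562/2471 = 63.2% → the one-page checkout
Display: the one-page checkout 301/540 = 55.7%, Flow A 233/539 = 43.2% → the one-page checkout
Overall: the one-page checkout 1357/2875 = 47.2%, Flow A 1996/3470 = 57.5% → Flow A
The one-page checkout wins each traffic group but Flow A wins overall — the comparison reverses. The one-page checkout's sessions skew toward email, which has a lower base rate.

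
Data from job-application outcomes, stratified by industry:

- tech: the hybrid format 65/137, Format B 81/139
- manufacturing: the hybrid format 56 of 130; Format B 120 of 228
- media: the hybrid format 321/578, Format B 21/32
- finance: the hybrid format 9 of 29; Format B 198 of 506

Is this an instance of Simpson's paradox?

Tech: the hybrid format 65/137 = 47.4%, Format B 81/139 = 58.3% → Format B
Manufacturing: the hybrid format 56/130 = 43.1%, Format B 120/228 = 52.6% → Format B
Media: the hybrid format 321/578 = 55.5%, Format B 21/32 = 65.6% → Format B
Finance: the hybrid format 9/29 = 31.0%, Format B 198/506 = 39.1% → Format B
Overall: the hybrid format 451/874 = 51.6%, Format B 420/905 = 46.4% → the hybrid format
Format B wins each industry group but the hybrid format wins overall — the comparison reverses. Format B's applications skew toward finance, which has a lower base rate.

Yes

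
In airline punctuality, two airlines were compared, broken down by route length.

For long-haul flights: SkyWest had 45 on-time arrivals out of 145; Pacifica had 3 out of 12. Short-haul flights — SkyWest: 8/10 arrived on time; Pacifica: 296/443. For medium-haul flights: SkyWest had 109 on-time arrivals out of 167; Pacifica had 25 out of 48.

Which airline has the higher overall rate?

Pacifica

Long-haul: SkyWest 45/145 = 31.0%, Pacifica 3/12 = 25.0% → SkyWest
Short-haul: SkyWest 8/10 = 80.0%, Pacifica 296/443 = 66.8% → SkyWest
Medium-haul: SkyWest 109/167 = 65.3%, Pacifica 25/48 = 52.1% → SkyWest
Overall: SkyWest 162/322 = 50.3%, Pacifica 324/503 = 64.4% → Pacifica
(SkyWest wins every route group but Pacifica wins overall — SkyWest's flights skew toward the low-rate long-haul group.)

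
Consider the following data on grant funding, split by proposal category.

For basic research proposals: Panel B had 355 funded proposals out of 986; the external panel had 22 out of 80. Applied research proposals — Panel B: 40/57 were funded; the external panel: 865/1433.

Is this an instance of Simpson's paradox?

Yes

Basic research: Panel B 355/986 = 36.0%, the external panel 22/80 = 27.5% → Panel B
Applied research: Panel B 40/57 = 70.2%, the external panel 865/1433 = 60.4% → Panel B
Overall: Panel B 395/1043 = 37.9%, the external panel 887/1513 = 58.6% → the external panel
Panel B wins each proposal group but the external panel wins overall — the comparison reverses. Panel B's proposals skew toward basic research, which has a lower base rate.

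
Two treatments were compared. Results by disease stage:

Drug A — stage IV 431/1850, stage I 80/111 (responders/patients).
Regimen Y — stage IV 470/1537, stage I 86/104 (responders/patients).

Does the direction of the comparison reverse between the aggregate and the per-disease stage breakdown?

Stage IV: Drug A 431/1850 = 23.3%, Regimen Y 470/1537 = 30.6% → Regimen Y
Stage I: Drug A 80/111 = 72.1%, Regimen Y 86/104 = 82.7% → Regimen Y
Overall: Drug A 511/1961 = 26.1%, Regimen Y 556/1641 = 33.9% → Regimen Y
Regimen Y wins overall and in every disease group — no reversal.

No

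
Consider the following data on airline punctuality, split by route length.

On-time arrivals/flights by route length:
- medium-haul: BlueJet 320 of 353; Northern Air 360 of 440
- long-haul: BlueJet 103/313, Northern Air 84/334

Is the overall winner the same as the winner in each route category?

Yes

Medium-haul: BlueJet 320/353 = 90.7%, Northern Air 360/440 = 81.8% → BlueJet
Long-haul: BlueJet 103/313 = 32.9%, Northern Air 84/334 = 25.1% → BlueJet
Overall: BlueJet 423/666 = 63.5%, Northern Air 444/774 = 57.4% → BlueJet
BlueJet wins overall and in every route group — no reversal.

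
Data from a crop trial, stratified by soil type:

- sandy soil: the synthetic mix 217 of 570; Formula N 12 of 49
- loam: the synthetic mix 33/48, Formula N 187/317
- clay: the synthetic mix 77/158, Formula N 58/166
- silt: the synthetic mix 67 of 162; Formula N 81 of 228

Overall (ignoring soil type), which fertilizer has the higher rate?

Formula N

Sandy soil: the synthetic mix 217/570 = 38.1%, Formula N 12/49 = 24.5% → the synthetic mix
Loam: the synthetic mix 33/48 = 68.8%, Formula N 187/317 = 59.0% → the synthetic mix
Clay: the synthetic mix 77/158 = 48.7%, Formula N 58/166 = 34.9% → the synthetic mix
Silt: the synthetic mix 67/162 = 41.4%, Formula N 81/228 = 35.5% → the synthetic mix
Overall: the synthetic mix 394/938 = 42.0%, Formula N 338/760 = 44.5% → Formula N
(The synthetic mix wins every soil group but Formula N wins overall — the synthetic mix's plots skew toward the low-rate sandy soil group.)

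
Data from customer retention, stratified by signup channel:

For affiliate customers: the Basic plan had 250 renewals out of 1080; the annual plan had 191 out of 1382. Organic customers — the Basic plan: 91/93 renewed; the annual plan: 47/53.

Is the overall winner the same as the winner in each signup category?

Affiliate: the Basic plan 250/1080 = 23.1%, the annual plan 191/1382 = 13.8% → the Basic plan
Organic: the Basic plan 91/93 = 97.8%, the annual plan 47/53 = 88.7% → the Basic plan
Overall: the Basic plan 341/1173 = 29.1%, the annual plan 238/1435 = 16.6% → the Basic plan
The Basic plan wins overall and in every signup group — no reversal.

Yes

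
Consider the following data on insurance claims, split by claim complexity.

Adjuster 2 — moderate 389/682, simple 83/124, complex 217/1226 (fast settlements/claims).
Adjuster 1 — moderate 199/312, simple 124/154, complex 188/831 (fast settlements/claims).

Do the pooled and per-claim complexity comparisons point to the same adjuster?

Moderate: Adjuster 2 389/682 = 57.0%, Adjuster 1 199/312 = 63.8% → Adjuster 1
Simple: Adjuster 2 83/124 = 66.9%, Adjuster 1 124/154 = 80.5% → Adjuster 1
Complex: Adjuster 2 217/1226 = 17.7%, Adjuster 1 188/831 = 22.6% → Adjuster 1
Overall: Adjuster 2 689/2032 = 33.9%, Adjuster 1 511/1297 = 39.4% → Adjuster 1
Adjuster 1 wins overall and in every claim group — no reversal.

Yes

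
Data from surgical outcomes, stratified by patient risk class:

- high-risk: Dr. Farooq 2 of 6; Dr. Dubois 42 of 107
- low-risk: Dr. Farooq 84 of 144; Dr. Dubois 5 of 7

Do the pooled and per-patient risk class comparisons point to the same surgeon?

High-risk: Dr. Farooq 2/6 = 33.3%, Dr. Dubois 42/107 = 39.3% → Dr. Dubois
Low-risk: Dr. Farooq 84/144 = 58.3%, Dr. Dubois 5/7 = 71.4% → Dr. Dubois
Overall: Dr. Farooq 86/150 = 57.3%, Dr. Dubois 47/114 = 41.2% → Dr. Farooq
Dr. Dubois wins each patient risk group but Dr. Farooq wins overall — the comparison reverses. Dr. Dubois's operations skew toward high-risk, which has a lower base rate.

No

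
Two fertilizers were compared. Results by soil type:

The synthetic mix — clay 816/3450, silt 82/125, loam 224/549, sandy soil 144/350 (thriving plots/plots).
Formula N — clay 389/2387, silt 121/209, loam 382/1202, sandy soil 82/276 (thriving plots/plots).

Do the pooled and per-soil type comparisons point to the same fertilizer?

Yes

Clay: the synthetic mix 816/3450 = 23.7%, Formula N 389/2387 = 16.3% → the synthetic mix
Silt: the synthetic mix 82/125 = 65.6%, Formula N 121/209 = 57.9% → the synthetic mix
Loam: the synthetic mix 224/549 = 40.8%, Formula N 382/1202 = 31.8% → the synthetic mix
Sandy soil: the synthetic mix 144/350 = 41.1%, Formula N 82/276 = 29.7% → the synthetic mix
Overall: the synthetic mix 1266/4474 = 28.3%, Formula N 974/4074 = 23.9% → the synthetic mix
The synthetic mix wins overall and in every soil group — no reversal.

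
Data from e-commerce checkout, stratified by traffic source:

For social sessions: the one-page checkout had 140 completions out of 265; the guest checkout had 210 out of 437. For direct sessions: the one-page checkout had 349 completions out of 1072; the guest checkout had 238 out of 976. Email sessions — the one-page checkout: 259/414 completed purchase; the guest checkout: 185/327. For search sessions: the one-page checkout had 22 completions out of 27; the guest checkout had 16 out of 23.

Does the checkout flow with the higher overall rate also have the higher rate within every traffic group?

Yes

Social: the one-page checkout 140/265 = 52.8%, the guest checkout 210/437 = 48.1% → the one-page checkout
Direct: the one-page checkout 349/1072 = 32.6%, the guest checkout 238/976 = 24.4% → the one-page checkout
Email: the one-page checkout 259/414 = 62.6%, the guest checkout 185/327 = 56.6% → the one-page checkout
Search: the one-page checkout 22/27 = 81.5%, the guest checkout 16/23 = 69.6% → the one-page checkout
Overall: the one-page checkout 770/1778 = 43.3%, the guest checkout 649/1763 = 36.8% → the one-page checkout
The one-page checkout wins overall and in every traffic group — no reversal.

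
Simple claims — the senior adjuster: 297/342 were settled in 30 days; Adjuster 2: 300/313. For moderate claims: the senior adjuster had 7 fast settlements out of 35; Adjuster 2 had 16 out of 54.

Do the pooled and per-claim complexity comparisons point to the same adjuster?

Yes

Simple: the senior adjuster 297/342 = 86.8%, Adjuster 2 300/313 = 95.8% → Adjuster 2
Moderate: the senior adjuster 7/35 = 20.0%, Adjuster 2 16/54 = 29.6% → Adjuster 2
Overall: the senior adjuster 304/377 = 80.6%, Adjuster 2 316/367 = 86.1% → Adjuster 2
Adjuster 2 wins overall and in every claim group — no reversal.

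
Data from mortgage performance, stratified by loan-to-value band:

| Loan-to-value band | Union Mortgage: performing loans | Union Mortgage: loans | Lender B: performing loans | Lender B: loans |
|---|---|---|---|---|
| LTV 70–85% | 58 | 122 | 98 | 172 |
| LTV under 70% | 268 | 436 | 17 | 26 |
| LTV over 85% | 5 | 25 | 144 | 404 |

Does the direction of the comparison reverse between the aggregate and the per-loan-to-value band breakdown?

Yes

LTV 70–85%: Union Mortgage 58/122 = 47.5%, Lender B 98/172 = 57.0% → Lender B
LTV under 70%: Union Mortgage 268/436 = 61.5%, Lender B 17/26 = 65.4% → Lender B
LTV over 85%: Union Mortgage 5/25 = 20.0%, Lender B 144/404 = 35.6% → Lender B
Overall: Union Mortgage 331/583 = 56.8%, Lender B 259/602 = 43.0% → Union Mortgage
Lender B wins each loan-to-value group but Union Mortgage wins overall — the comparison reverses. Lender B's loans skew toward LTV over 85%, which has a lower base rate.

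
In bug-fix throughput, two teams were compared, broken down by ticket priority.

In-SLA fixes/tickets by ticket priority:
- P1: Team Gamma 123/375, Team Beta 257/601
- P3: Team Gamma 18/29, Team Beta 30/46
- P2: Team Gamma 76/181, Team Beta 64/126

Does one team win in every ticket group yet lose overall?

No

P1: Team Gamma 123/375 = 32.8%, Team Beta 257/601 = 42.8% → Team Beta
P3: Team Gamma 18/29 = 62.1%, Team Beta 30/46 = 65.2% → Team Beta
P2: Team Gamma 76/181 = 42.0%, Team Beta 64/126 = 50.8% → Team Beta
Overall: Team Gamma 217/585 = 37.1%, Team Beta 351/773 = 45.4% → Team Beta
Team Beta wins overall and in every ticket group — no reversal.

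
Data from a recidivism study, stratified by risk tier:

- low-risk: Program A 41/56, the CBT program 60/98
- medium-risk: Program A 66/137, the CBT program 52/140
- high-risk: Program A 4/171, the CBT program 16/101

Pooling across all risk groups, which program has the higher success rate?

the CBT program

Low-risk: Program A 41/56 = 73.2%, the CBT program 60/98 = 61.2% → Program A
Medium-risk: Program A 66/137 = 48.2%, the CBT program 52/140 = 37.1% → Program A
High-risk: Program A 4/171 = 2.3%, the CBT program 16/101 = 15.8% → the CBT program
Overall: Program A 111/364 = 30.5%, the CBT program 128/339 = 37.8% → the CBT program
(Neither sweeps every risk group, but the CBT program has the higher pooled rate.)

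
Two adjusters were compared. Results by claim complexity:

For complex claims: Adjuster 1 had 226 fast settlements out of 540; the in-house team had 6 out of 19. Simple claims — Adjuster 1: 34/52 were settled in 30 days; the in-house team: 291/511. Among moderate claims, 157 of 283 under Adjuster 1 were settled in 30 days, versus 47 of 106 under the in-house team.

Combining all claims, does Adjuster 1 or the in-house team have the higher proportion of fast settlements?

the in-house team

Complex: Adjuster 1 226/540 = 41.9%, the in-house team 6/19 = 31.6% → Adjuster 1
Simple: Adjuster 1 34/52 = 65.4%, the in-house team 291/511 = 56.9% → Adjuster 1
Moderate: Adjuster 1 157/283 = 55.5%, the in-house team 47/106 = 44.3% → Adjuster 1
Overall: Adjuster 1 417/875 = 47.7%, the in-house team 344/636 = 54.1% → the in-house team
(Adjuster 1 wins every claim group but the in-house team wins overall — Adjuster 1's claims skew toward the low-rate complex group.)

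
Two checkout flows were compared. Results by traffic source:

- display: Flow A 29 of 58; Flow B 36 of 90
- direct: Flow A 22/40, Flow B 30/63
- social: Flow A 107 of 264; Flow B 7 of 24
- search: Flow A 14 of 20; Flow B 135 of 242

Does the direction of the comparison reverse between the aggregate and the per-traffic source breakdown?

Display: Flow A 29/58 = 50.0%, Flow B 36/90 = 40.0% → Flow A
Direct: Flow A 22/40 = 55.0%, Flow B 30/63 = 47.6% → Flow A
Social: Flow A 107/264 = 40.5%, Flow B 7/24 = 29.2% → Flow A
Search: Flow A 14/20 = 70.0%, Flow B 135/242 = 55.8% → Flow A
Overall: Flow A 172/382 = 45.0%, Flow B 208/419 = 49.6% → Flow B
Flow A wins each traffic group but Flow B wins overall — the comparison reverses. Flow A's sessions skew toward social, which has a lower base rate.

Yes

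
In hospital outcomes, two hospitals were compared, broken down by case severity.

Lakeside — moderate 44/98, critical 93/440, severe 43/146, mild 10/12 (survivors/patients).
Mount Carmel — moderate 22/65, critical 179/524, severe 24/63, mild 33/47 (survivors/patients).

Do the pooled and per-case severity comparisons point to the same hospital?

No

Moderate: Lakeside 44/98 = 44.9%, Mount Carmel 22/65 = 33.8% → Lakeside
Critical: Lakeside 93/440 = 21.1%, Mount Carmel 179/524 = 34.2% → Mount Carmel
Severe: Lakeside 43/146 = 29.5%, Mount Carmel 24/63 = 38.1% → Mount Carmel
Mild: Lakeside 10/12 = 83.3%, Mount Carmel 33/47 = 70.2% → Lakeside
Overall: Lakeside 190/696 = 27.3%, Mount Carmel 258/699 = 36.9% → Mount Carmel
Neither sweeps: Lakeside wins 2 of 4 groups, Mount Carmel wins 2. Mount Carmel wins overall but not every group — no Simpson reversal.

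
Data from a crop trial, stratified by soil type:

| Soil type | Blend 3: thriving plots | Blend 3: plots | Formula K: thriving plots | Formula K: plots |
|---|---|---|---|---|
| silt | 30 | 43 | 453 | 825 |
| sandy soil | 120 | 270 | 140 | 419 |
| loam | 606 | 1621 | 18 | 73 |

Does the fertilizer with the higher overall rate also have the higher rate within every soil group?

No

Silt: Blend 3 30/43 = 69.8%, Formula K 453/825 = 54.9% → Blend 3
Sandy soil: Blend 3 120/270 = 44.4%, Formula K 140/419 = 33.4% → Blend 3
Loam: Blend 3 606/1621 = 37.4%, Formula K 18/73 = 24.7% → Blend 3
Overall: Blend 3 756/1934 = 39.1%, Formula K 611/1317 = 46.4% → Formula K
Blend 3 wins each soil group but Formula K wins overall — the comparison reverses. Blend 3's plots skew toward loam, which has a lower base rate.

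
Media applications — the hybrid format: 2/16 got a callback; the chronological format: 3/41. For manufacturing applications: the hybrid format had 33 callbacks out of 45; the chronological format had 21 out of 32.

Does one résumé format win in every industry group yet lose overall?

No

Media: the hybrid format 2/16 = 12.5%, the chronological format 3/41 = 7.3% → the hybrid format
Manufacturing: the hybrid format 33/45 = 73.3%, the chronological format 21/32 = 65.6% → the hybrid format
Overall: the hybrid format 35/61 = 57.4%, the chronological format 24/73 = 32.9% → the hybrid format
The hybrid format wins overall and in every industry group — no reversal.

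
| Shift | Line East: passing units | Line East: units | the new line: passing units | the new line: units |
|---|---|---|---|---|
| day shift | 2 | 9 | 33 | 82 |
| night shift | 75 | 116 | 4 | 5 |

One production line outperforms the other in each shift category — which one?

the new line

Day shift: Line East 2/9 = 22.2%, the new line 33/82 = 40.2% → the new line
Night shift: Line East 75/116 = 64.7%, the new line 4/5 = 80.0% → the new line
The new line has the higher rate in both groups.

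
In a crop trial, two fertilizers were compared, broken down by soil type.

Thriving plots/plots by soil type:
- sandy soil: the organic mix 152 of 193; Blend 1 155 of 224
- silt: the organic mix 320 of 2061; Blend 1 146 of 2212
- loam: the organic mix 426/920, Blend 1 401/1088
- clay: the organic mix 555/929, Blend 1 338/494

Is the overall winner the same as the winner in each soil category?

No

Sandy soil: the organic mix 152/193 = 78.8%, Blend 1 155/224 = 69.2% → the organic mix
Silt: the organic mix 320/2061 = 15.5%, Blend 1 146/2212 = 6.6% → the organic mix
Loam: the organic mix 426/920 = 46.3%, Blend 1 401/1088 = 36.9% → the organic mix
Clay: the organic mix 555/929 = 59.7%, Blend 1 338/494 = 68.4% → Blend 1
Overall: the organic mix 1453/4103 = 35.4%, Blend 1 1040/4018 = 25.9% → the organic mix
Neither sweeps: the organic mix wins 3 of 4 groups, Blend 1 wins 1. The organic mix wins overall but not every group — no Simpson reversal.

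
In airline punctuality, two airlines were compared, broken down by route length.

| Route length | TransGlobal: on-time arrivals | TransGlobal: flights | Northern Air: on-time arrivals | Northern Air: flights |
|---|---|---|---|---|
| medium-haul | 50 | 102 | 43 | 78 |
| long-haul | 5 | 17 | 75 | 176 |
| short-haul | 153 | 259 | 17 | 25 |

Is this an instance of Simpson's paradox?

Yes

Medium-haul: TransGlobal 50/102 = 49.0%, Northern Air 43/78 = 55.1% → Northern Air
Long-haul: TransGlobal 5/17 = 29.4%, Northern Air 75/176 = 42.6% → Northern Air
Short-haul: TransGlobal 153/259 = 59.1%, Northern Air 17/25 = 68.0% → Northern Air
Overall: TransGlobal 208/378 = 55.0%, Northern Air 135/279 = 48.4% → TransGlobal
Northern Air wins each route group but TransGlobal wins overall — the comparison reverses. Northern Air's flights skew toward long-haul, which has a lower base rate.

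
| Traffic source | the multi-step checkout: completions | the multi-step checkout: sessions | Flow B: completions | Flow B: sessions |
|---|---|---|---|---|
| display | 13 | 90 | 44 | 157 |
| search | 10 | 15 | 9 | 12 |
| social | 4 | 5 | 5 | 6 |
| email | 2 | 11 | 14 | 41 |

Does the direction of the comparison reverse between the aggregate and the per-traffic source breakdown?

No

Display: the multi-step checkout 13/90 = 14.4%, Flow B 44/157 = 28.0% → Flow B
Search: the multi-step checkout 10/15 = 66.7%, Flow B 9/12 = 75.0% → Flow B
Social: the multi-step checkout 4/5 = 80.0%, Flow B 5/6 = 83.3% → Flow B
Email: the multi-step checkout 2/11 = 18.2%, Flow B 14/41 = 34.1% → Flow B
Overall: the multi-step checkout 29/121 = 24.0%, Flow B 72/216 = 33.3% → Flow B
Flow B wins overall and in every traffic group — no reversal.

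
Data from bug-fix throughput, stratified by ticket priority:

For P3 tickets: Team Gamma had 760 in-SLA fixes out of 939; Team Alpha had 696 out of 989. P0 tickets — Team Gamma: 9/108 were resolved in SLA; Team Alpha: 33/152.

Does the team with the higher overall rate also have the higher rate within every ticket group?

P3: Team Gamma 760/939 = 80.9%, Team Alpha 696/989 = 70.4% → Team Gamma
P0: Team Gamma 9/108 = 8.3%, Team Alpha 33/152 = 21.7% → Team Alpha
Overall: Team Gamma 769/1047 = 73.4%, Team Alpha 729/1141 = 63.9% → Team Gamma
Neither sweeps: Team Gamma wins 1 of 2 groups, Team Alpha wins 1. Team Gamma wins overall but not every group — no Simpson reversal.

No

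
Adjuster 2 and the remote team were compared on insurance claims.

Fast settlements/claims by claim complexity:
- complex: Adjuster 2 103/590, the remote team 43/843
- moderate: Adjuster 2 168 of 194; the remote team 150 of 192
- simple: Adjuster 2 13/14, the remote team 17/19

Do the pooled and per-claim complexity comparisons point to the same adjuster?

Complex: Adjuster 2 103/590 = 17.5%, the remote team 43/843 = 5.1% → Adjuster 2
Moderate: Adjuster 2 168/194 = 86.6%, the remote team 150/192 = 78.1% → Adjuster 2
Simple: Adjuster 2 13/14 = 92.9%, the remote team 17/19 = 89.5% → Adjuster 2
Overall: Adjuster 2 284/798 = 35.6%, the remote team 210/1054 = 19.9% → Adjuster 2
Adjuster 2 wins overall and in every claim group — no reversal.

Yes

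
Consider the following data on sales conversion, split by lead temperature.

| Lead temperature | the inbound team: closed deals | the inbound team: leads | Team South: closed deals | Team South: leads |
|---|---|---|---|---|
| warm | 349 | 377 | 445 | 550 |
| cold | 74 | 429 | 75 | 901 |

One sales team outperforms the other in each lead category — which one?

the inbound team

Warm: the inbound team 349/377 = 92.6%, Team South 445/550 = 80.9% → the inbound team
Cold: the inbound team 74/429 = 17.2%, Team South 75/901 = 8.3% → the inbound team
The inbound team has the higher rate in both groups.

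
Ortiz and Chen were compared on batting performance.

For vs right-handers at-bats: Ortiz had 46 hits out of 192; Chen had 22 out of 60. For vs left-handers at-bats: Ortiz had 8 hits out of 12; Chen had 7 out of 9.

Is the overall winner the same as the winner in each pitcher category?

Yes

Vs right-handers: Ortiz 46/192 = 24.0%, Chen 22/60 = 36.7% → Chen
Vs left-handers: Ortiz 8/12 = 66.7%, Chen 7/9 = 77.8% → Chen
Overall: Ortiz 54/204 = 26.5%, Chen 29/69 = 42.0% → Chen
Chen wins overall and in every pitcher group — no reversal.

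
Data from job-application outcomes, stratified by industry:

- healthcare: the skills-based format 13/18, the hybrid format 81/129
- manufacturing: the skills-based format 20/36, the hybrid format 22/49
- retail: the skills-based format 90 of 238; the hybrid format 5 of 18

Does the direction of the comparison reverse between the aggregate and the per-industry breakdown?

Healthcare: the skills-based format 13/18 = 72.2%, the hybrid format 81/129 = 62.8% → the skills-based format
Manufacturing: the skills-based format 20/36 = 55.6%, the hybrid format 22/49 = 44.9% → the skills-based format
Retail: the skills-based format 90/238 = 37.8%, the hybrid format 5/18 = 27.8% → the skills-based format
Overall: the skills-based format 123/292 = 42.1%, the hybrid format 108/196 = 55.1% → the hybrid format
The skills-based format wins each industry group but the hybrid format wins overall — the comparison reverses. The skills-based format's applications skew toward retail, which has a lower base rate.

Yes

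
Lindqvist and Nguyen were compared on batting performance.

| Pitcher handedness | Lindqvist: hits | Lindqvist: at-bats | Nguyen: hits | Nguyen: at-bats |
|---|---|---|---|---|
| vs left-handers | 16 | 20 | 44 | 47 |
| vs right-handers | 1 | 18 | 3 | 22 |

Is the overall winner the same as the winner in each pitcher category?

Vs left-handers: Lindqvist 16/20 = 80.0%, Nguyen 44/47 = 93.6% → Nguyen
Vs right-handers: Lindqvist 1/18 = 5.6%, Nguyen 3/22 = 13.6% → Nguyen
Overall: Lindqvist 17/38 = 44.7%, Nguyen 47/69 = 68.1% → Nguyen
Nguyen wins overall and in every pitcher group — no reversal.

Yes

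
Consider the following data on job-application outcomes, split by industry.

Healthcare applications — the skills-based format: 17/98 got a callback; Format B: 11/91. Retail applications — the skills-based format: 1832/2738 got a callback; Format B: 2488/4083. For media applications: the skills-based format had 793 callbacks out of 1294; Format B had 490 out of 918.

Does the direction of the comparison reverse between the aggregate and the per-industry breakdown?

Healthcare: the skills-based format 17/98 = 17.3%, Format B 11/91 = 12.1% → the skills-based format
Retail: the skills-based format 1832/2738 = 66.9%, Format B 2488/4083 = 60.9% → the skills-based format
Media: the skills-based format 793/1294 = 61.3%, Format B 490/918 = 53.4% → the skills-based format
Overall: the skills-based format 2642/4130 = 64.0%, Format B 2989/5092 = 58.7% → the skills-based format
The skills-based format wins overall and in every industry group — no reversal.

No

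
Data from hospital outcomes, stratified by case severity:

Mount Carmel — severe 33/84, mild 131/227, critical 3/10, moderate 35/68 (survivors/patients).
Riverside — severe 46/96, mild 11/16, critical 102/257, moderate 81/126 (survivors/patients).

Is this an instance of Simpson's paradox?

Yes

Severe: Mount Carmel 33/84 = 39.3%, Riverside 46/96 = 47.9% → Riverside
Mild: Mount Carmel 131/227 = 57.7%, Riverside 11/16 = 68.8% → Riverside
Critical: Mount Carmel 3/10 = 30.0%, Riverside 102/257 = 39.7% → Riverside
Moderate: Mount Carmel 35/68 = 51.5%, Riverside 81/126 = 64.3% → Riverside
Overall: Mount Carmel 202/389 = 51.9%, Riverside 240/495 = 48.5% → Mount Carmel
Riverside wins each case group but Mount Carmel wins overall — the comparison reverses. Riverside's patients skew toward critical, which has a lower base rate.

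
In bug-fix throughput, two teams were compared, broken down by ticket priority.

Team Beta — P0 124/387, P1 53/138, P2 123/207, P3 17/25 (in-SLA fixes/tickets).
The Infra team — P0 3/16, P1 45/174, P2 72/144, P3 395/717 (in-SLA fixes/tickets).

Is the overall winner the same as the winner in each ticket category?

P0: Team Beta 124/387 = 32.0%, the Infra team 3/16 = 18.8% → Team Beta
P1: Team Beta 53/138 = 38.4%, the Infra team 45/174 = 25.9% → Team Beta
P2: Team Beta 123/207 = 59.4%, the Infra team 72/144 = 50.0% → Team Beta
P3: Team Beta 17/25 = 68.0%, the Infra team 395/717 = 55.1% → Team Beta
Overall: Team Beta 317/757 = 41.9%, the Infra team 515/1051 = 49.0% → the Infra team
Team Beta wins each ticket group but the Infra team wins overall — the comparison reverses. Team Beta's tickets skew toward P0, which has a lower base rate.

No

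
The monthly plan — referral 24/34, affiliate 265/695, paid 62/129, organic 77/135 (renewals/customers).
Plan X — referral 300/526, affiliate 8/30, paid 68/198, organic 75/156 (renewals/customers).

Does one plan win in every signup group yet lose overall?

Yes

Referral: the monthly plan 24/34 = 70.6%, Plan X 300/526 = 57.0% → the monthly plan
Affiliate: the monthly plan 265/695 = 38.1%, Plan X 8/30 = 26.7% → the monthly plan
Paid: the monthly plan 62/129 = 48.1%, Plan X 68/198 = 34.3% → the monthly plan
Organic: the monthly plan 77/135 = 57.0%, Plan X 75/156 = 48.1% → the monthly plan
Overall: the monthly plan 428/993 = 43.1%, Plan X 451/910 = 49.6% → Plan X
The monthly plan wins each signup group but Plan X wins overall — the comparison reverses. The monthly plan's customers skew toward affiliate, which has a lower base rate.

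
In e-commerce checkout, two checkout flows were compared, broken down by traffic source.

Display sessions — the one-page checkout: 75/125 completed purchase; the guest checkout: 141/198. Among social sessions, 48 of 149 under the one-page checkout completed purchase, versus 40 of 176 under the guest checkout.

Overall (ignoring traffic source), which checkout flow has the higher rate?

Display: the one-page checkout 75/125 = 60.0%, the guest checkout 141/198 = 71.2% → the guest checkout
Social: the one-page checkout 48/149 = 32.2%, the guest checkout 40/176 = 22.7% → the one-page checkout
Overall: the one-page checkout 123/274 = 44.9%, the guest checkout 181/374 = 48.4% → the guest checkout
(Neither sweeps every traffic group, but the guest checkout has the higher pooled rate.)

the guest checkout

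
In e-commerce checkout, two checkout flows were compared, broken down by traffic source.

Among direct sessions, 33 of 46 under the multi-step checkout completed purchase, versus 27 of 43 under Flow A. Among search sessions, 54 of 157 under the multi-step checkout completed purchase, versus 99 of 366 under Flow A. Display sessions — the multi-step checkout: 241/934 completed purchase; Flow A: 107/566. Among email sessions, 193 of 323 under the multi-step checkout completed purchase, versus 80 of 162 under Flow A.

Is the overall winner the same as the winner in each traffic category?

Direct: the multi-step checkout 33/46 = 71.7%, Flow A 27/43 = 62.8% → the multi-step checkout
Search: the multi-step checkout 54/157 = 34.4%, Flow A 99/366 = 27.0% → the multi-step checkout
Display: the multi-step checkout 241/934 = 25.8%, Flow A 107/566 = 18.9% → the multi-step checkout
Email: the multi-step checkout 193/323 = 59.8%, Flow A 80/162 = 49.4% → the multi-step checkout
Overall: the multi-step checkout 521/1460 = 35.7%, Flow A 313/1137 = 27.5% → the multi-step checkout
The multi-step checkout wins overall and in every traffic group — no reversal.

Yes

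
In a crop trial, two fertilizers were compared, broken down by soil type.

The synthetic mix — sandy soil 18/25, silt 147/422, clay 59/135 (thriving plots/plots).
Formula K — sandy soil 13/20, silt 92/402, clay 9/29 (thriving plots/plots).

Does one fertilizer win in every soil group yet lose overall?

Sandy soil: the synthetic mix 18/25 = 72.0%, Formula K 13/20 = 65.0% → the synthetic mix
Silt: the synthetic mix 147/422 = 34.8%, Formula K 92/402 = 22.9% → the synthetic mix
Clay: the synthetic mix 59/135 = 43.7%, Formula K 9/29 = 31.0% → the synthetic mix
Overall: the synthetic mix 224/582 = 38.5%, Formula K 114/451 = 25.3% → the synthetic mix
The synthetic mix wins overall and in every soil group — no reversal.

No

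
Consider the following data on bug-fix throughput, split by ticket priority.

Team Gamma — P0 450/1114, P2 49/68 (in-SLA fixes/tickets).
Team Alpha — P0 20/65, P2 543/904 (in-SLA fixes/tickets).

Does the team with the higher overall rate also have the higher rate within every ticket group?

No

P0: Team Gamma 450/1114 = 40.4%, Team Alpha 20/65 = 30.8% → Team Gamma
P2: Team Gamma 49/68 = 72.1%, Team Alpha 543/904 = 60.1% → Team Gamma
Overall: Team Gamma 499/1182 = 42.2%, Team Alpha 563/969 = 58.1% → Team Alpha
Team Gamma wins each ticket group but Team Alpha wins overall — the comparison reverses. Team Gamma's tickets skew toward P0, which has a lower base rate.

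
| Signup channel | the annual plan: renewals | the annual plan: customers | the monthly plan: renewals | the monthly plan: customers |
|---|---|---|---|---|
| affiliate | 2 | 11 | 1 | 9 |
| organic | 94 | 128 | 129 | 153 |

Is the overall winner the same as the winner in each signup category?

Affiliate: the annual plan 2/11 = 18.2%, the monthly plan 1/9 = 11.1% → the annual plan
Organic: the annual plan 94/128 = 73.4%, the monthly plan 129/153 = 84.3% → the monthly plan
Overall: the annual plan 96/139 = 69.1%, the monthly plan 130/162 = 80.2% → the monthly plan
Neither sweeps: the annual plan wins 1 of 2 groups, the monthly plan wins 1. The monthly plan wins overall but not every group — no Simpson reversal.

No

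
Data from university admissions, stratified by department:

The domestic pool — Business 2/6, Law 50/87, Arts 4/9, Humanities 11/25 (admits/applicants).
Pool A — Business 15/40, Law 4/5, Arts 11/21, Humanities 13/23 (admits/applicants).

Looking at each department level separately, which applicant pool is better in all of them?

Pool A

Business: the domestic pool 2/6 = 33.3%, Pool A 15/40 = 37.5% → Pool A
Law: the domestic pool 50/87 = 57.5%, Pool A 4/5 = 80.0% → Pool A
Arts: the domestic pool 4/9 = 44.4%, Pool A 11/21 = 52.4% → Pool A
Humanities: the domestic pool 11/25 = 44.0%, Pool A 13/23 = 56.5% → Pool A
Pool A has the higher rate in all 4 groups.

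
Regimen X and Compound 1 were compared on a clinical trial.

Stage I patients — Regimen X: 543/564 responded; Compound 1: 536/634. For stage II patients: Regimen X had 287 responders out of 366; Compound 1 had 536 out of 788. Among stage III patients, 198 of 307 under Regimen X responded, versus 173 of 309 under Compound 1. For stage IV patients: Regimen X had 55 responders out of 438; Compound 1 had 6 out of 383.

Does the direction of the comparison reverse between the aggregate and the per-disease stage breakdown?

Stage I: Regimen X 543/564 = 96.3%, Compound 1 536/634 = 84.5% → Regimen X
Stage II: Regimen X 287/366 = 78.4%, Compound 1 536/788 = 68.0% → Regimen X
Stage III: Regimen X 198/307 = 64.5%, Compound 1 173/309 = 56.0% → Regimen X
Stage IV: Regimen X 55/438 = 12.6%, Compound 1 6/383 = 1.6% → Regimen X
Overall: Regimen X 1083/1675 = 64.7%, Compound 1 1251/2114 = 59.2% → Regimen X
Regimen X wins overall and in every disease group — no reversal.

No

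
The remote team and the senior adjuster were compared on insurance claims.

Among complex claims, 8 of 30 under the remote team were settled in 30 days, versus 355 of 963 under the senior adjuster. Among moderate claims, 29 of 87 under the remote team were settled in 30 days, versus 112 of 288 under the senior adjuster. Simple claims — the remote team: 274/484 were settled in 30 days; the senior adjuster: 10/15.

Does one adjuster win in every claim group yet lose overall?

Complex: the remote team 8/30 = 26.7%, the senior adjuster 355/963 = 36.9% → the senior adjuster
Moderate: the remote team 29/87 = 33.3%, the senior adjuster 112/288 = 38.9% → the senior adjuster
Simple: the remote team 274/484 = 56.6%, the senior adjuster 10/15 = 66.7% → the senior adjuster
Overall: the remote team 311/601 = 51.7%, the senior adjuster 477/1266 = 37.7% → the remote team
The senior adjuster wins each claim group but the remote team wins overall — the comparison reverses. The senior adjuster's claims skew toward complex, which has a lower base rate.

Yes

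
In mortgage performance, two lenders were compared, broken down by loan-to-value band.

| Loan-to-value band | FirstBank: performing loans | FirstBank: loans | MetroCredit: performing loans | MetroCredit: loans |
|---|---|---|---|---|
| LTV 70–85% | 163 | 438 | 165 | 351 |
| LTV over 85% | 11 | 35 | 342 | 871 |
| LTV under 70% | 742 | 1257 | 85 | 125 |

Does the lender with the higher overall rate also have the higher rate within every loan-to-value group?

LTV 70–85%: FirstBank 163/438 = 37.2%, MetroCredit 165/351 = 47.0% → MetroCredit
LTV over 85%: FirstBank 11/35 = 31.4%, MetroCredit 342/871 = 39.3% → MetroCredit
LTV under 70%: FirstBank 742/1257 = 59.0%, MetroCredit 85/125 = 68.0% → MetroCredit
Overall: FirstBank 916/1730 = 52.9%, MetroCredit 592/1347 = 43.9% → FirstBank
MetroCredit wins each loan-to-value group but FirstBank wins overall — the comparison reverses. MetroCredit's loans skew toward LTV over 85%, which has a lower base rate.

No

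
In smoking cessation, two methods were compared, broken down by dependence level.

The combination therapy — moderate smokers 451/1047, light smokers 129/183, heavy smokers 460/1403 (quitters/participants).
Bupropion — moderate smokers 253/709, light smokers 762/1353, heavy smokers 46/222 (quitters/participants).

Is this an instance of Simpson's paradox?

Moderate smokers: the combination therapy 451/1047 = 43.1%, bupropion 253/709 = 35.7% → the combination therapy
Light smokers: the combination therapy 129/183 = 70.5%, bupropion 762/1353 = 56.3% → the combination therapy
Heavy smokers: the combination therapy 460/1403 = 32.8%, bupropion 46/222 = 20.7% → the combination therapy
Overall: the combination therapy 1040/2633 = 39.5%, bupropion 1061/2284 = 46.5% → bupropion
The combination therapy wins each dependence group but bupropion wins overall — the comparison reverses. The combination therapy's participants skew toward heavy smokers, which has a lower base rate.

Yes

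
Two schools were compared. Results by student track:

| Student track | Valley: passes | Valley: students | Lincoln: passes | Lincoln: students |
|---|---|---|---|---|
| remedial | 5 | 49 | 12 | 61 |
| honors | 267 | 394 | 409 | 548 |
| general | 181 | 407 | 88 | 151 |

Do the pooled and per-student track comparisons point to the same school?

Remedial: Valley 5/49 = 10.2%, Lincoln 12/61 = 19.7% → Lincoln
Honors: Valley 267/394 = 67.8%, Lincoln 409/548 = 74.6% → Lincoln
General: Valley 181/407 = 44.5%, Lincoln 88/151 = 58.3% → Lincoln
Overall: Valley 453/850 = 53.3%, Lincoln 509/760 = 67.0% → Lincoln
Lincoln wins overall and in every student group — no reversal.

Yes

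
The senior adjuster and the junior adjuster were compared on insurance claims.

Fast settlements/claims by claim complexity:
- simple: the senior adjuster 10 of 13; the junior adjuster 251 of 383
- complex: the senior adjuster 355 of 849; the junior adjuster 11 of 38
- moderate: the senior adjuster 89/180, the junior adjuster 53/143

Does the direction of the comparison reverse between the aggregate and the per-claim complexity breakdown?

Yes

Simple: the senior adjuster 10/13 = 76.9%, the junior adjuster 251/383 = 65.5% → the senior adjuster
Complex: the senior adjuster 355/849 = 41.8%, the junior adjuster 11/38 = 28.9% → the senior adjuster
Moderate: the senior adjuster 89/180 = 49.4%, the junior adjuster 53/143 = 37.1% → the senior adjuster
Overall: the senior adjuster 454/1042 = 43.6%, the junior adjuster 315/564 = 55.9% → the junior adjuster
The senior adjuster wins each claim group but the junior adjuster wins overall — the comparison reverses. The senior adjuster's claims skew toward complex, which has a lower base rate.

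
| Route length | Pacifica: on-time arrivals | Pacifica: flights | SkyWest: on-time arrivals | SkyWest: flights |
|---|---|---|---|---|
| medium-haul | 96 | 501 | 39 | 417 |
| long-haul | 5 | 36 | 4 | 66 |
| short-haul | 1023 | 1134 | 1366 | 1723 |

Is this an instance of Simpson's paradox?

Medium-haul: Pacifica 96/501 = 19.2%, SkyWest 39/417 = 9.4% → Pacifica
Long-haul: Pacifica 5/36 = 13.9%, SkyWest 4/66 = 6.1% → Pacifica
Short-haul: Pacifica 1023/1134 = 90.2%, SkyWest 1366/1723 = 79.3% → Pacifica
Overall: Pacifica 1124/1671 = 67.3%, SkyWest 1409/2206 = 63.9% → Pacifica
Pacifica wins overall and in every route group — no reversal.

No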